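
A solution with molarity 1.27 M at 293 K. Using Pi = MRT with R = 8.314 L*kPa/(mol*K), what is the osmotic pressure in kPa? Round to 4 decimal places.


Osmotic pressure (van't Hoff): Pi = M*R*T.
RT = 8.314 * 293 = 2436.002
Pi = 1.27 * 2436.002
Pi = 3093.72254 kPa, rounded to 4 dp:

3093.7225 kPa


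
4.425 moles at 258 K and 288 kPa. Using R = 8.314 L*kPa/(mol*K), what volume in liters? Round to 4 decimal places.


PV = nRT, solve for V = nRT / P.
nRT = 4.425 * 8.314 * 258 = 9491.6781
V = 9491.6781 / 288
V = 32.95721562 L, rounded to 4 dp:

32.9572 L


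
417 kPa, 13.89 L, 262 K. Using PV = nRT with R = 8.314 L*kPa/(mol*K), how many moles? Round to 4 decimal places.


PV = nRT, solve for n = PV / (RT).
PV = 417 * 13.89 = 5792.13
RT = 8.314 * 262 = 2178.268
n = 5792.13 / 2178.268
n = 2.65905297 mol, rounded to 4 dp:

2.6591 mol


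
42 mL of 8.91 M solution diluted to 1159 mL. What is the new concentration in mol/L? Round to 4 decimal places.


Dilution: M1*V1 = M2*V2, solve for M2.
M2 = M1*V1 / V2
M2 = 8.91 * 42 / 1159
M2 = 374.22 / 1159
M2 = 0.32288179 mol/L, rounded to 4 dp:

0.3229 mol/L


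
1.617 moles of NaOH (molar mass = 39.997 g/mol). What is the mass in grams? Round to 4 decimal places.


mass = n * M
mass = 1.617 * 39.997
mass = 64.675149 g, rounded to 4 dp:

64.6751 g


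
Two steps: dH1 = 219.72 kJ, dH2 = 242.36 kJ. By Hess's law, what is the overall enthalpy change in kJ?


Hess's law: enthalpy is a state function, so add the step enthalpies.
dH_total = dH1 + dH2 = 219.72 + (242.36)
dH_total = 462.08 kJ:

462.08 kJ


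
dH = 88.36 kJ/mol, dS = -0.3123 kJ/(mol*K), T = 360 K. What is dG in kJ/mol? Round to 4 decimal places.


Gibbs: dG = dH - T*dS (consistent units, dS already in kJ/(mol*K)).
T*dS = 360 * -0.3123 = -112.428
dG = 88.36 - (-112.428)
dG = 200.788 kJ/mol, rounded to 4 dp:

200.7880 kJ/mol


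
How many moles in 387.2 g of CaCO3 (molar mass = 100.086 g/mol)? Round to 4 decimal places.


n = mass / M
n = 387.2 / 100.086
n = 3.86867294 mol, rounded to 4 dp:

3.8687 mol


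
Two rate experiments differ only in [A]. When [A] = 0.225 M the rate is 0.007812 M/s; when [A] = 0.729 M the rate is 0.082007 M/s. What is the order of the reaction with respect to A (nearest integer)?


Rate is proportional to [A]^n, so rate2/rate1 = ([A]2/[A]1)^n. Take logs to solve for n.
rate2/rate1 = 0.082007 / 0.007812 = 10.4976
[A]2/[A]1 = 0.729 / 0.225 = 3.24
n = ln(10.4976) / ln(3.24) = 2.0
Nearest integer order:

2


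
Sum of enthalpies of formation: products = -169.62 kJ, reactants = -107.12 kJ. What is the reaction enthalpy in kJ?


dH_rxn = sum(dH_f products) - sum(dH_f reactants)
dH_rxn = -169.62 - (-107.12)
dH_rxn = -62.5 kJ:

-62.50 kJ


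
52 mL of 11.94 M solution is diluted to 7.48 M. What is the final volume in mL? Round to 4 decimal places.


Dilution: M1*V1 = M2*V2, solve for V2.
V2 = M1*V1 / M2
V2 = 11.94 * 52 / 7.48
V2 = 620.88 / 7.48
V2 = 83.00534759 mL, rounded to 4 dp:

83.0053 mL


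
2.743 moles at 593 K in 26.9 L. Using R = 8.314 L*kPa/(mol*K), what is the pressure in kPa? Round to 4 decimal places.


PV = nRT, solve for P = nRT / V.
nRT = 2.743 * 8.314 * 593 = 13523.5441
P = 13523.5441 / 26.9
P = 502.73398141 kPa, rounded to 4 dp:

502.7340 kPa


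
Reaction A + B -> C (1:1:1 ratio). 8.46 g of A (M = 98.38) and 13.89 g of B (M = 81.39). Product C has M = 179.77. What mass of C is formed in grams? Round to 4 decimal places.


Find moles of each reactant; the smaller value is the limiting reagent in a 1:1:1 reaction, so moles_C equals moles of the limiter.
n_A = mass_A / M_A = 8.46 / 98.38 = 0.085993 mol
n_B = mass_B / M_B = 13.89 / 81.39 = 0.17066 mol
Limiting reagent: A (smaller), n_limiting = 0.085993 mol
mass_C = n_limiting * M_C = 0.085993 * 179.77
mass_C = 15.45896161 g, rounded to 4 dp:

15.4590 g


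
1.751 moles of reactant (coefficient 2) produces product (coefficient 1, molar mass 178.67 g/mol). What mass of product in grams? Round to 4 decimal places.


Use the coefficient ratio to convert reactant moles to product moles, then multiply by the product's molar mass.
moles_P = moles_R * (coeff_P / coeff_R) = 1.751 * (1/2) = 0.8755
mass_P = moles_P * M_P = 0.8755 * 178.67
mass_P = 156.425585 g, rounded to 4 dp:

156.4256 g


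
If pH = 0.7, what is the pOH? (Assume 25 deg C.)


At 25 deg C, pH + pOH = 14.
pOH = 14 - pH = 14 - 0.7
pOH = 13.3:

13.30


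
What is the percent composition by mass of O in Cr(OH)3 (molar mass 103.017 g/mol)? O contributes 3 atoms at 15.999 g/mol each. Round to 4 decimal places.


pct = 100 * (n_elem * M_elem) / M_total
mass_contribution = 3 * 15.999 = 47.997 g/mol
pct = 100 * 47.997 / 103.017
pct = 46.59133929 %, rounded to 4 dp:

46.5913 %


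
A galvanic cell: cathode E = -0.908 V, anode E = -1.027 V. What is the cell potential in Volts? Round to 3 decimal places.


Standard cell potential: E_cell = E_cathode - E_anode.
E_cell = -0.908 - (-1.027)
E_cell = 0.119 V, rounded to 3 dp:

0.119 V


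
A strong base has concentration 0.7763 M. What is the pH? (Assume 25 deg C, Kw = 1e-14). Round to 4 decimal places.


A strong base dissociates completely, so [OH-] equals the given concentration.
pOH = -log10([OH-]) = -log10(0.7763) = 0.10997
pH = 14 - pOH = 14 - 0.10997
pH = 13.89003, rounded to 4 dp:

13.8900


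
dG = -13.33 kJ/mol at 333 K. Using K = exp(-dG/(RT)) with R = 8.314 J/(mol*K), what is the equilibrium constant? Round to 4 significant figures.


dG is in kJ/mol; multiply by 1000 to match R in J/(mol*K).
RT = 8.314 * 333 = 2768.562 J/mol
exponent = -dG*1000 / (RT) = -(-13.33*1000) / 2768.562 = 4.81477388
K = exp(4.81477388)
K = 123.31892, rounded to 4 significant figures:

123.3


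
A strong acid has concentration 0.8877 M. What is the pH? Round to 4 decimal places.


A strong acid dissociates completely, so [H+] equals the given concentration.
pH = -log10([H+]) = -log10(0.8877)
pH = 0.05173378, rounded to 4 dp:

0.0517


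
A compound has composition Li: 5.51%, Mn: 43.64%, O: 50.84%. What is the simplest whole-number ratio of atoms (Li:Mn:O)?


Assume 100 g of compound, divide each mass% by atomic mass to get moles, then normalize by the smallest to get a raw atom ratio.
Moles per 100 g: Li: 5.51/6.941 = 0.7938, Mn: 43.64/54.938 = 0.7943, O: 50.84/15.999 = 3.1777
Raw ratio (divide by min = 0.7938): Li: 1.0, Mn: 1.001, O: 4.003
Multiply by 1 to clear fractions: Li: 1.0 ~= 1, Mn: 1.001 ~= 1, O: 4.003 ~= 4
Reduce by GCD to get the simplest whole-number ratio:

1:1:4


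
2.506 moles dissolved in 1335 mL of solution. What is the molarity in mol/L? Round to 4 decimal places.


Convert volume to liters: V_L = V_mL / 1000.
V_L = 1335 / 1000 = 1.335 L
M = n / V_L = 2.506 / 1.335
M = 1.87715356 mol/L, rounded to 4 dp:

1.8772 mol/L


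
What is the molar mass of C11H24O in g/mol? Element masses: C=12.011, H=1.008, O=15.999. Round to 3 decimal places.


M = sum(count * atomic_mass) over atoms.
M = 11*12.011 + 24*1.008 + 1*15.999
M = 132.121 + 24.192 + 15.999
M = 172.312 g/mol, rounded to 3 dp:

172.312 g/mol


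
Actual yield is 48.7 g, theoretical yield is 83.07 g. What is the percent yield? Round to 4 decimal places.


% yield = 100 * actual / theoretical
% yield = 100 * 48.7 / 83.07
% yield = 58.62525581 %, rounded to 4 dp:

58.6253 %


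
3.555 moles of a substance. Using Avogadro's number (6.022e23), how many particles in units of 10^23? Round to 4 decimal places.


N = n * NA, then divide by 1e23 for the requested units.
N / 1e23 = n * 6.022
N / 1e23 = 3.555 * 6.022
N / 1e23 = 21.40821, rounded to 4 dp:

21.4082


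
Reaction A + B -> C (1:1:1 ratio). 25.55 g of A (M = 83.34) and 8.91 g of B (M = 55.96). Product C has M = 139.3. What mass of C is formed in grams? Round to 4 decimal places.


Find moles of each reactant; the smaller value is the limiting reagent in a 1:1:1 reaction, so moles_C equals moles of the limiter.
n_A = mass_A / M_A = 25.55 / 83.34 = 0.306575 mol
n_B = mass_B / M_B = 8.91 / 55.96 = 0.159221 mol
Limiting reagent: B (smaller), n_limiting = 0.159221 mol
mass_C = n_limiting * M_C = 0.159221 * 139.3
mass_C = 22.1794853 g, rounded to 4 dp:

22.1795 g


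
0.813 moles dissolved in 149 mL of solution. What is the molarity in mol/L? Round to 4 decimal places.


Convert volume to liters: V_L = V_mL / 1000.
V_L = 149 / 1000 = 0.149 L
M = n / V_L = 0.813 / 0.149
M = 5.45637584 mol/L, rounded to 4 dp:

5.4564 mol/L


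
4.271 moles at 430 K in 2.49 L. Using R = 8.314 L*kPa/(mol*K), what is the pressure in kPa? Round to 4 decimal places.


PV = nRT, solve for P = nRT / V.
nRT = 4.271 * 8.314 * 430 = 15268.9104
P = 15268.9104 / 2.49
P = 6132.09253012 kPa, rounded to 4 dp:

6132.0925 kPa


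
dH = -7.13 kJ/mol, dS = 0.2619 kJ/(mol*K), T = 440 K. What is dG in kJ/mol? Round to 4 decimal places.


Gibbs: dG = dH - T*dS (consistent units, dS already in kJ/(mol*K)).
T*dS = 440 * 0.2619 = 115.236
dG = -7.13 - (115.236)
dG = -122.366 kJ/mol, rounded to 4 dp:

-122.3660 kJ/mol


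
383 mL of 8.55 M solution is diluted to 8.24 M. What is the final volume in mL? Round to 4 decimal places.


Dilution: M1*V1 = M2*V2, solve for V2.
V2 = M1*V1 / M2
V2 = 8.55 * 383 / 8.24
V2 = 3274.65 / 8.24
V2 = 397.40898058 mL, rounded to 4 dp:

397.4090 mL


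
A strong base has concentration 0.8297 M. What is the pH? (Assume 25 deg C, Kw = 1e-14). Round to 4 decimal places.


A strong base dissociates completely, so [OH-] equals the given concentration.
pOH = -log10([OH-]) = -log10(0.8297) = 0.081079
pH = 14 - pOH = 14 - 0.081079
pH = 13.918921, rounded to 4 dp:

13.9189


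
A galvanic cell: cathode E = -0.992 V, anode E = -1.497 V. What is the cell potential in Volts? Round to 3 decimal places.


Standard cell potential: E_cell = E_cathode - E_anode.
E_cell = -0.992 - (-1.497)
E_cell = 0.505 V, rounded to 3 dp:

0.505 V


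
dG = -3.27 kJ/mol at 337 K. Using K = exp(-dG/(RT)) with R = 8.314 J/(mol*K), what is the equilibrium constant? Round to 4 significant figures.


dG is in kJ/mol; multiply by 1000 to match R in J/(mol*K).
RT = 8.314 * 337 = 2801.818 J/mol
exponent = -dG*1000 / (RT) = -(-3.27*1000) / 2801.818 = 1.16709936
K = exp(1.16709936)
K = 3.2126603, rounded to 4 significant figures:

3.213


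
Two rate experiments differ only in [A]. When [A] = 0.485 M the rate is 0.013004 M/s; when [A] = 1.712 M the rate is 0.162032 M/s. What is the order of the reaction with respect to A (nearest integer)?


Rate is proportional to [A]^n, so rate2/rate1 = ([A]2/[A]1)^n. Take logs to solve for n.
rate2/rate1 = 0.162032 / 0.013004 = 12.4602
[A]2/[A]1 = 1.712 / 0.485 = 3.5299
n = ln(12.4602) / ln(3.5299) = 2.0
Nearest integer order:

2


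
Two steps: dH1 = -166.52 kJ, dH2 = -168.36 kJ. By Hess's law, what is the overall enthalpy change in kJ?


Hess's law: enthalpy is a state function, so add the step enthalpies.
dH_total = dH1 + dH2 = -166.52 + (-168.36)
dH_total = -334.88 kJ:

-334.88 kJ


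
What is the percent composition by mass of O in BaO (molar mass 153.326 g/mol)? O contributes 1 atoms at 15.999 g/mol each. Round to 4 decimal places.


pct = 100 * (n_elem * M_elem) / M_total
mass_contribution = 1 * 15.999 = 15.999 g/mol
pct = 100 * 15.999 / 153.326
pct = 10.43462948 %, rounded to 4 dp:

10.4346 %


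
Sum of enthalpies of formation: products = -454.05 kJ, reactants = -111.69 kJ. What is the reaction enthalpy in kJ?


dH_rxn = sum(dH_f products) - sum(dH_f reactants)
dH_rxn = -454.05 - (-111.69)
dH_rxn = -342.36 kJ:

-342.36 kJ


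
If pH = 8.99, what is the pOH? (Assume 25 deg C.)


At 25 deg C, pH + pOH = 14.
pOH = 14 - pH = 14 - 8.99
pOH = 5.01:

5.01


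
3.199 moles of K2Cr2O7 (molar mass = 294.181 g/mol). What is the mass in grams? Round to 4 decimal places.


mass = n * M
mass = 3.199 * 294.181
mass = 941.085019 g, rounded to 4 dp:

941.0850 g


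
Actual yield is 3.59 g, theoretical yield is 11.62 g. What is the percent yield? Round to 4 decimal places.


% yield = 100 * actual / theoretical
% yield = 100 * 3.59 / 11.62
% yield = 30.89500861 %, rounded to 4 dp:

30.8950 %


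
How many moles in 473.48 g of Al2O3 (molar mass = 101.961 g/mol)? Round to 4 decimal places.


n = mass / M
n = 473.48 / 101.961
n = 4.64373633 mol, rounded to 4 dp:

4.6437 mol


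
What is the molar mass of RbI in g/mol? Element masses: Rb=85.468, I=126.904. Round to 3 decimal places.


M = sum(count * atomic_mass) over atoms.
M = 1*85.468 + 1*126.904
M = 85.468 + 126.904
M = 212.372 g/mol, rounded to 3 dp:

212.372 g/mol


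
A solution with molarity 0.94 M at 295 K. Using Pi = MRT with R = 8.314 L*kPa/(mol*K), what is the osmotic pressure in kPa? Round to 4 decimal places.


Osmotic pressure (van't Hoff): Pi = M*R*T.
RT = 8.314 * 295 = 2452.63
Pi = 0.94 * 2452.63
Pi = 2305.4722 kPa, rounded to 4 dp:

2305.4722 kPa


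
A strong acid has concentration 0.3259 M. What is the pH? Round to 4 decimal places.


A strong acid dissociates completely, so [H+] equals the given concentration.
pH = -log10([H+]) = -log10(0.3259)
pH = 0.48691564, rounded to 4 dp:

0.4869


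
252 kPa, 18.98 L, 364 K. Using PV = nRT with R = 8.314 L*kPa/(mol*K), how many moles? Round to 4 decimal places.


PV = nRT, solve for n = PV / (RT).
PV = 252 * 18.98 = 4782.96
RT = 8.314 * 364 = 3026.296
n = 4782.96 / 3026.296
n = 1.58046668 mol, rounded to 4 dp:

1.5805 mol


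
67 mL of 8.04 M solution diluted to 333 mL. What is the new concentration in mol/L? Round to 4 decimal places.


Dilution: M1*V1 = M2*V2, solve for M2.
M2 = M1*V1 / V2
M2 = 8.04 * 67 / 333
M2 = 538.68 / 333
M2 = 1.61765766 mol/L, rounded to 4 dp:

1.6177 mol/L


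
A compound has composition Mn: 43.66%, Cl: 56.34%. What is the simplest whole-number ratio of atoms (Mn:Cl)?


Assume 100 g of compound, divide each mass% by atomic mass to get moles, then normalize by the smallest to get a raw atom ratio.
Moles per 100 g: Mn: 43.66/54.938 = 0.7947, Cl: 56.34/35.453 = 1.5891
Raw ratio (divide by min = 0.7947): Mn: 1.0, Cl: 2.0
Multiply by 1 to clear fractions: Mn: 1.0 ~= 1, Cl: 2.0 ~= 2
Reduce by GCD to get the simplest whole-number ratio:

1:2


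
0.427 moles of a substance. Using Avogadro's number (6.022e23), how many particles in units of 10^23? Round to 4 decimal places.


N = n * NA, then divide by 1e23 for the requested units.
N / 1e23 = n * 6.022
N / 1e23 = 0.427 * 6.022
N / 1e23 = 2.571394, rounded to 4 dp:

2.5714


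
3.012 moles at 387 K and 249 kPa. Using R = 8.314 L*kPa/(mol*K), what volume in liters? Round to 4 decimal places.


PV = nRT, solve for V = nRT / P.
nRT = 3.012 * 8.314 * 387 = 9691.1642
V = 9691.1642 / 249
V = 38.92033815 L, rounded to 4 dp:

38.9203 L


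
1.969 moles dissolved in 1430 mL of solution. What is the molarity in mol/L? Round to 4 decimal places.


Convert volume to liters: V_L = V_mL / 1000.
V_L = 1430 / 1000 = 1.43 L
M = n / V_L = 1.969 / 1.43
M = 1.37692308 mol/L, rounded to 4 dp:

1.3769 mol/L


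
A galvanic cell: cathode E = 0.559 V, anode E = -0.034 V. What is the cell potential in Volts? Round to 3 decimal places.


Standard cell potential: E_cell = E_cathode - E_anode.
E_cell = 0.559 - (-0.034)
E_cell = 0.593 V, rounded to 3 dp:

0.593 V


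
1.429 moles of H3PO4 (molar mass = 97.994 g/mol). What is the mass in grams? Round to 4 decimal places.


mass = n * M
mass = 1.429 * 97.994
mass = 140.033426 g, rounded to 4 dp:

140.0334 g


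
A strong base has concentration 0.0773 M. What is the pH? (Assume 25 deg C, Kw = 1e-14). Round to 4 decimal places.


A strong base dissociates completely, so [OH-] equals the given concentration.
pOH = -log10([OH-]) = -log10(0.0773) = 1.111821
pH = 14 - pOH = 14 - 1.111821
pH = 12.888179, rounded to 4 dp:

12.8882


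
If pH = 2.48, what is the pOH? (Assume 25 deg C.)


At 25 deg C, pH + pOH = 14.
pOH = 14 - pH = 14 - 2.48
pOH = 11.52:

11.52


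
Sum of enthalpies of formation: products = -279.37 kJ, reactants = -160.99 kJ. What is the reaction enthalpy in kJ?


dH_rxn = sum(dH_f products) - sum(dH_f reactants)
dH_rxn = -279.37 - (-160.99)
dH_rxn = -118.38 kJ:

-118.38 kJ


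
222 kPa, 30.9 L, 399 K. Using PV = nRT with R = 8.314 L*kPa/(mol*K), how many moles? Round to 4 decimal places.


PV = nRT, solve for n = PV / (RT).
PV = 222 * 30.9 = 6859.8
RT = 8.314 * 399 = 3317.286
n = 6859.8 / 3317.286
n = 2.06789526 mol, rounded to 4 dp:

2.0679 mol


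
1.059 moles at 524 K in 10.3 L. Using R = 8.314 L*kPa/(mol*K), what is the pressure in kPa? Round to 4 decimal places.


PV = nRT, solve for P = nRT / V.
nRT = 1.059 * 8.314 * 524 = 4613.5716
P = 4613.5716 / 10.3
P = 447.91957282 kPa, rounded to 4 dp:

447.9196 kPa


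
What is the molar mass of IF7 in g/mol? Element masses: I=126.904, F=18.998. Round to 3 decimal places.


M = sum(count * atomic_mass) over atoms.
M = 1*126.904 + 7*18.998
M = 126.904 + 132.986
M = 259.89 g/mol, rounded to 3 dp:

259.890 g/mol


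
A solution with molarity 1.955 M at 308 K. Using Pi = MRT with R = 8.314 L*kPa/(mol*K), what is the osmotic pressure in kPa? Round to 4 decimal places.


Osmotic pressure (van't Hoff): Pi = M*R*T.
RT = 8.314 * 308 = 2560.712
Pi = 1.955 * 2560.712
Pi = 5006.19196 kPa, rounded to 4 dp:

5006.1920 kPa


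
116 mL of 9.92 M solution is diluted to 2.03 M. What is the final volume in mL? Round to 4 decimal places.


Dilution: M1*V1 = M2*V2, solve for V2.
V2 = M1*V1 / M2
V2 = 9.92 * 116 / 2.03
V2 = 1150.72 / 2.03
V2 = 566.85714286 mL, rounded to 4 dp:

566.8571 mL


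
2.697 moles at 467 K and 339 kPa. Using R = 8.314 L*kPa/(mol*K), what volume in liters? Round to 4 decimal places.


PV = nRT, solve for V = nRT / P.
nRT = 2.697 * 8.314 * 467 = 10471.4747
V = 10471.4747 / 339
V = 30.8893059 L, rounded to 4 dp:

30.8893 L


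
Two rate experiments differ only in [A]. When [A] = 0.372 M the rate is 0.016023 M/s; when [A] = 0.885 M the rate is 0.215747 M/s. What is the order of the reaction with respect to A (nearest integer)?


Rate is proportional to [A]^n, so rate2/rate1 = ([A]2/[A]1)^n. Take logs to solve for n.
rate2/rate1 = 0.215747 / 0.016023 = 13.4648
[A]2/[A]1 = 0.885 / 0.372 = 2.379
n = ln(13.4648) / ln(2.379) = 3.0
Nearest integer order:

3


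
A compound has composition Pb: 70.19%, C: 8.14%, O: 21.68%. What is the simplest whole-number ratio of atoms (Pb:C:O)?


Assume 100 g of compound, divide each mass% by atomic mass to get moles, then normalize by the smallest to get a raw atom ratio.
Moles per 100 g: Pb: 70.19/207.2 = 0.3388, C: 8.14/12.011 = 0.6777, O: 21.68/15.999 = 1.3551
Raw ratio (divide by min = 0.3388): Pb: 1.0, C: 2.001, O: 4.0
Multiply by 1 to clear fractions: Pb: 1.0 ~= 1, C: 2.001 ~= 2, O: 4.0 ~= 4
Reduce by GCD to get the simplest whole-number ratio:

1:2:4


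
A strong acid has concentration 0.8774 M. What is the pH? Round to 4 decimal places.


A strong acid dissociates completely, so [H+] equals the given concentration.
pH = -log10([H+]) = -log10(0.8774)
pH = 0.05680237, rounded to 4 dp:

0.0568


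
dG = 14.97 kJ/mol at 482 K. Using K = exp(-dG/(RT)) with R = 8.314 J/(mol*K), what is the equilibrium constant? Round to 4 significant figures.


dG is in kJ/mol; multiply by 1000 to match R in J/(mol*K).
RT = 8.314 * 482 = 4007.348 J/mol
exponent = -dG*1000 / (RT) = -(14.97*1000) / 4007.348 = -3.73563763
K = exp(-3.73563763)
K = 0.023857954, rounded to 4 significant figures:

0.02386


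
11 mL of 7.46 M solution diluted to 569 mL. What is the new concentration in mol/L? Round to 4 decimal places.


Dilution: M1*V1 = M2*V2, solve for M2.
M2 = M1*V1 / V2
M2 = 7.46 * 11 / 569
M2 = 82.06 / 569
M2 = 0.14421793 mol/L, rounded to 4 dp:

0.1442 mol/L


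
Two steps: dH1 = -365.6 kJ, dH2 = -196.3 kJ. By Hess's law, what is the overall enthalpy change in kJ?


Hess's law: enthalpy is a state function, so add the step enthalpies.
dH_total = dH1 + dH2 = -365.6 + (-196.3)
dH_total = -561.9 kJ:

-561.90 kJ


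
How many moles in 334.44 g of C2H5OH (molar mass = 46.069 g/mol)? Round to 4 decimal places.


n = mass / M
n = 334.44 / 46.069
n = 7.25954546 mol, rounded to 4 dp:

7.2595 mol


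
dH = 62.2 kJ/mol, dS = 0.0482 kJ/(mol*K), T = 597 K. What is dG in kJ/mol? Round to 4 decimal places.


Gibbs: dG = dH - T*dS (consistent units, dS already in kJ/(mol*K)).
T*dS = 597 * 0.0482 = 28.7754
dG = 62.2 - (28.7754)
dG = 33.4246 kJ/mol, rounded to 4 dp:

33.4246 kJ/mol


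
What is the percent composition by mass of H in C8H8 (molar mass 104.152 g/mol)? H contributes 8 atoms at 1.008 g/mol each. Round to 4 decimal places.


pct = 100 * (n_elem * M_elem) / M_total
mass_contribution = 8 * 1.008 = 8.064 g/mol
pct = 100 * 8.064 / 104.152
pct = 7.74253015 %, rounded to 4 dp:

7.7425 %


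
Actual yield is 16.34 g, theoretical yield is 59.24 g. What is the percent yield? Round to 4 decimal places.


% yield = 100 * actual / theoretical
% yield = 100 * 16.34 / 59.24
% yield = 27.58271438 %, rounded to 4 dp:

27.5827 %


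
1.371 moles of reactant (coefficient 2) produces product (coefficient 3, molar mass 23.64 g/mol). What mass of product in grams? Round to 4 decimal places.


Use the coefficient ratio to convert reactant moles to product moles, then multiply by the product's molar mass.
moles_P = moles_R * (coeff_P / coeff_R) = 1.371 * (3/2) = 2.0565
mass_P = moles_P * M_P = 2.0565 * 23.64
mass_P = 48.61566 g, rounded to 4 dp:

48.6157 g


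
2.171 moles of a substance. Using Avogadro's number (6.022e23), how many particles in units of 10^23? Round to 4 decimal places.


N = n * NA, then divide by 1e23 for the requested units.
N / 1e23 = n * 6.022
N / 1e23 = 2.171 * 6.022
N / 1e23 = 13.073762, rounded to 4 dp:

13.0738


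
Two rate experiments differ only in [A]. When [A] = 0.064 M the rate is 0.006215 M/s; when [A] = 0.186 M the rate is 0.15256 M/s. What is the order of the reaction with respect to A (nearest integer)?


Rate is proportional to [A]^n, so rate2/rate1 = ([A]2/[A]1)^n. Take logs to solve for n.
rate2/rate1 = 0.15256 / 0.006215 = 24.5471
[A]2/[A]1 = 0.186 / 0.064 = 2.9062
n = ln(24.5471) / ln(2.9062) = 3.0
Nearest integer order:

3


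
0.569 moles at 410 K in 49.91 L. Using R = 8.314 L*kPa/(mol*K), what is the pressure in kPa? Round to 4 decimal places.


PV = nRT, solve for P = nRT / V.
nRT = 0.569 * 8.314 * 410 = 1939.5731
P = 1939.5731 / 49.91
P = 38.86141254 kPa, rounded to 4 dp:

38.8614 kPa


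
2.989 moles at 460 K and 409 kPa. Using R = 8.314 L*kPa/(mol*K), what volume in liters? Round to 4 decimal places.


PV = nRT, solve for V = nRT / P.
nRT = 2.989 * 8.314 * 460 = 11431.2512
V = 11431.2512 / 409
V = 27.94926944 L, rounded to 4 dp:

27.9493 L


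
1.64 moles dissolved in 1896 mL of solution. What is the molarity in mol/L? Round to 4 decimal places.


Convert volume to liters: V_L = V_mL / 1000.
V_L = 1896 / 1000 = 1.896 L
M = n / V_L = 1.64 / 1.896
M = 0.8649789 mol/L, rounded to 4 dp:

0.8650 mol/L


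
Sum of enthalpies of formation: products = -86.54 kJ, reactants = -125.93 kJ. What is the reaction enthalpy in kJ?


dH_rxn = sum(dH_f products) - sum(dH_f reactants)
dH_rxn = -86.54 - (-125.93)
dH_rxn = 39.39 kJ:

39.39 kJ


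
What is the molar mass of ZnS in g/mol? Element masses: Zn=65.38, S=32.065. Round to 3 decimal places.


M = sum(count * atomic_mass) over atoms.
M = 1*65.38 + 1*32.065
M = 65.38 + 32.065
M = 97.445 g/mol, rounded to 3 dp:

97.445 g/mol


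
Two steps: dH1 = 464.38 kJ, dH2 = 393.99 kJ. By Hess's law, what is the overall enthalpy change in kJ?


Hess's law: enthalpy is a state function, so add the step enthalpies.
dH_total = dH1 + dH2 = 464.38 + (393.99)
dH_total = 858.37 kJ:

858.37 kJ


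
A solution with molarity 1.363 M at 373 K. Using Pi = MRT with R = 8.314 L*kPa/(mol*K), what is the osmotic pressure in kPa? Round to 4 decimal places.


Osmotic pressure (van't Hoff): Pi = M*R*T.
RT = 8.314 * 373 = 3101.122
Pi = 1.363 * 3101.122
Pi = 4226.829286 kPa, rounded to 4 dp:

4226.8293 kPa


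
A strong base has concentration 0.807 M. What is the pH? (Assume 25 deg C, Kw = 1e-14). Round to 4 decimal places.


A strong base dissociates completely, so [OH-] equals the given concentration.
pOH = -log10([OH-]) = -log10(0.807) = 0.093126
pH = 14 - pOH = 14 - 0.093126
pH = 13.906874, rounded to 4 dp:

13.9069


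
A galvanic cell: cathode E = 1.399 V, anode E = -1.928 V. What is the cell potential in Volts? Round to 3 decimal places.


Standard cell potential: E_cell = E_cathode - E_anode.
E_cell = 1.399 - (-1.928)
E_cell = 3.327 V, rounded to 3 dp:

3.327 V


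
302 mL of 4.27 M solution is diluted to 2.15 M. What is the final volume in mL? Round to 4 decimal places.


Dilution: M1*V1 = M2*V2, solve for V2.
V2 = M1*V1 / M2
V2 = 4.27 * 302 / 2.15
V2 = 1289.54 / 2.15
V2 = 599.78604651 mL, rounded to 4 dp:

599.7860 mL


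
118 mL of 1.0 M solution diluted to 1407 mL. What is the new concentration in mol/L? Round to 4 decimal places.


Dilution: M1*V1 = M2*V2, solve for M2.
M2 = M1*V1 / V2
M2 = 1.0 * 118 / 1407
M2 = 118.0 / 1407
M2 = 0.08386638 mol/L, rounded to 4 dp:

0.0839 mol/L


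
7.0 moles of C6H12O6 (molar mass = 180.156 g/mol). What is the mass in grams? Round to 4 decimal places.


mass = n * M
mass = 7.0 * 180.156
mass = 1261.092 g, rounded to 4 dp:

1261.0920 g


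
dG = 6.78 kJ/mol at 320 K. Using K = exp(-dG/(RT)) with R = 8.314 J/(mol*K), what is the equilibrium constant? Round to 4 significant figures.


dG is in kJ/mol; multiply by 1000 to match R in J/(mol*K).
RT = 8.314 * 320 = 2660.48 J/mol
exponent = -dG*1000 / (RT) = -(6.78*1000) / 2660.48 = -2.54841232
K = exp(-2.54841232)
K = 0.078205733, rounded to 4 significant figures:

0.07821


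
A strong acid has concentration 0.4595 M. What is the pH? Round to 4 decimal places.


A strong acid dissociates completely, so [H+] equals the given concentration.
pH = -log10([H+]) = -log10(0.4595)
pH = 0.33771448, rounded to 4 dp:

0.3377


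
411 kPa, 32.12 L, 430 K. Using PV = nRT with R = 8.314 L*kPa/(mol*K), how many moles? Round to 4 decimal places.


PV = nRT, solve for n = PV / (RT).
PV = 411 * 32.12 = 13201.32
RT = 8.314 * 430 = 3575.02
n = 13201.32 / 3575.02
n = 3.69265626 mol, rounded to 4 dp:

3.6927 mol


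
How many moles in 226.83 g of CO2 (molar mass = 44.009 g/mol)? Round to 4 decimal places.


n = mass / M
n = 226.83 / 44.009
n = 5.15417301 mol, rounded to 4 dp:

5.1542 mol


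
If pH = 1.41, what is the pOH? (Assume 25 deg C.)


At 25 deg C, pH + pOH = 14.
pOH = 14 - pH = 14 - 1.41
pOH = 12.59:

12.59


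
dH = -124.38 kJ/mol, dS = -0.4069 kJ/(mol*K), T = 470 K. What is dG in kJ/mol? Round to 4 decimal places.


Gibbs: dG = dH - T*dS (consistent units, dS already in kJ/(mol*K)).
T*dS = 470 * -0.4069 = -191.243
dG = -124.38 - (-191.243)
dG = 66.863 kJ/mol, rounded to 4 dp:

66.8630 kJ/mol


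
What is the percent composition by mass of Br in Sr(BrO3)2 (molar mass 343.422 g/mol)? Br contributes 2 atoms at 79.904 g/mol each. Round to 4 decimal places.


pct = 100 * (n_elem * M_elem) / M_total
mass_contribution = 2 * 79.904 = 159.808 g/mol
pct = 100 * 159.808 / 343.422
pct = 46.5340019 %, rounded to 4 dp:

46.5340 %


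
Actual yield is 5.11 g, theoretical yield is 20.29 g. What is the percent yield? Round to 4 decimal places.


% yield = 100 * actual / theoretical
% yield = 100 * 5.11 / 20.29
% yield = 25.18482011 %, rounded to 4 dp:

25.1848 %


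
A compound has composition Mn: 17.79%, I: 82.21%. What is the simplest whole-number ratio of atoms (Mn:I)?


Assume 100 g of compound, divide each mass% by atomic mass to get moles, then normalize by the smallest to get a raw atom ratio.
Moles per 100 g: Mn: 17.79/54.938 = 0.3238, I: 82.21/126.904 = 0.6478
Raw ratio (divide by min = 0.3238): Mn: 1.0, I: 2.001
Multiply by 1 to clear fractions: Mn: 1.0 ~= 1, I: 2.001 ~= 2
Reduce by GCD to get the simplest whole-number ratio:

1:2


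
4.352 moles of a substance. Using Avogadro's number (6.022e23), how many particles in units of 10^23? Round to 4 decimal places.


N = n * NA, then divide by 1e23 for the requested units.
N / 1e23 = n * 6.022
N / 1e23 = 4.352 * 6.022
N / 1e23 = 26.207744, rounded to 4 dp:

26.2077


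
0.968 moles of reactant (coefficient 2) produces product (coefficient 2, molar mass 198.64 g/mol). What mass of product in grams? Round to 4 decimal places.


Use the coefficient ratio to convert reactant moles to product moles, then multiply by the product's molar mass.
moles_P = moles_R * (coeff_P / coeff_R) = 0.968 * (2/2) = 0.968
mass_P = moles_P * M_P = 0.968 * 198.64
mass_P = 192.28352 g, rounded to 4 dp:

192.2835 g


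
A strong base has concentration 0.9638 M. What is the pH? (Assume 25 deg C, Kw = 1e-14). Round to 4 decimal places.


A strong base dissociates completely, so [OH-] equals the given concentration.
pOH = -log10([OH-]) = -log10(0.9638) = 0.016013
pH = 14 - pOH = 14 - 0.016013
pH = 13.983987, rounded to 4 dp:

13.9840


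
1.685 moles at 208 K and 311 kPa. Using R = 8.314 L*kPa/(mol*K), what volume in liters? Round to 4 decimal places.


PV = nRT, solve for V = nRT / P.
nRT = 1.685 * 8.314 * 208 = 2913.8907
V = 2913.8907 / 311
V = 9.36942347 L, rounded to 4 dp:

9.3694 L


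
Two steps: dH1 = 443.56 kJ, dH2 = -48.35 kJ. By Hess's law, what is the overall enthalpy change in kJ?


Hess's law: enthalpy is a state function, so add the step enthalpies.
dH_total = dH1 + dH2 = 443.56 + (-48.35)
dH_total = 395.21 kJ:

395.21 kJ


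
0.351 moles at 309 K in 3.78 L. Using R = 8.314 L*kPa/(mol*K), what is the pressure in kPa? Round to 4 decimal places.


PV = nRT, solve for P = nRT / V.
nRT = 0.351 * 8.314 * 309 = 901.7281
P = 901.7281 / 3.78
P = 238.55240741 kPa, rounded to 4 dp:

238.5524 kPa


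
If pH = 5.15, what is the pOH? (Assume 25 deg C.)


At 25 deg C, pH + pOH = 14.
pOH = 14 - pH = 14 - 5.15
pOH = 8.85:

8.85


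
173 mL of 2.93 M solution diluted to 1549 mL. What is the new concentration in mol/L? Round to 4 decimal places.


Dilution: M1*V1 = M2*V2, solve for M2.
M2 = M1*V1 / V2
M2 = 2.93 * 173 / 1549
M2 = 506.89 / 1549
M2 = 0.32723693 mol/L, rounded to 4 dp:

0.3272 mol/L


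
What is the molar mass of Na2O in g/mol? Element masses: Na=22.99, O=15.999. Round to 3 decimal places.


M = sum(count * atomic_mass) over atoms.
M = 2*22.99 + 1*15.999
M = 45.98 + 15.999
M = 61.979 g/mol, rounded to 3 dp:

61.979 g/mol


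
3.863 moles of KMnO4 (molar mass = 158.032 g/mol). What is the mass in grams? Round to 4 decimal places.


mass = n * M
mass = 3.863 * 158.032
mass = 610.477616 g, rounded to 4 dp:

610.4776 g


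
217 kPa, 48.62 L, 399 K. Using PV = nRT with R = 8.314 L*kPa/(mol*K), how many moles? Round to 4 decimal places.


PV = nRT, solve for n = PV / (RT).
PV = 217 * 48.62 = 10550.54
RT = 8.314 * 399 = 3317.286
n = 10550.54 / 3317.286
n = 3.18047344 mol, rounded to 4 dp:

3.1805 mol


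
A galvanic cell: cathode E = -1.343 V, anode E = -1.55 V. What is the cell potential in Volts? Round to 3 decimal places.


Standard cell potential: E_cell = E_cathode - E_anode.
E_cell = -1.343 - (-1.55)
E_cell = 0.207 V, rounded to 3 dp:

0.207 V


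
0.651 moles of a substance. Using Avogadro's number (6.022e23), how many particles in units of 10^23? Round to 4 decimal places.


N = n * NA, then divide by 1e23 for the requested units.
N / 1e23 = n * 6.022
N / 1e23 = 0.651 * 6.022
N / 1e23 = 3.920322, rounded to 4 dp:

3.9203


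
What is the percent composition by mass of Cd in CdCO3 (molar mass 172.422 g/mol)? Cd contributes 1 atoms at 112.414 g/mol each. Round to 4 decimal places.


pct = 100 * (n_elem * M_elem) / M_total
mass_contribution = 1 * 112.414 = 112.414 g/mol
pct = 100 * 112.414 / 172.422
pct = 65.19701662 %, rounded to 4 dp:

65.1970 %


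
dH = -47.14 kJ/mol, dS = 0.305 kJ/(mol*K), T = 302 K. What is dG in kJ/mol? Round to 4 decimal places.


Gibbs: dG = dH - T*dS (consistent units, dS already in kJ/(mol*K)).
T*dS = 302 * 0.305 = 92.11
dG = -47.14 - (92.11)
dG = -139.25 kJ/mol, rounded to 4 dp:

-139.2500 kJ/mol


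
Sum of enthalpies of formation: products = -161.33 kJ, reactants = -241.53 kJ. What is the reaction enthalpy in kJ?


dH_rxn = sum(dH_f products) - sum(dH_f reactants)
dH_rxn = -161.33 - (-241.53)
dH_rxn = 80.2 kJ:

80.20 kJ


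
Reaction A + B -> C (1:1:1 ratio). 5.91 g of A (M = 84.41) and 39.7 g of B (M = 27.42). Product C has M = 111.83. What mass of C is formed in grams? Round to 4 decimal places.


Find moles of each reactant; the smaller value is the limiting reagent in a 1:1:1 reaction, so moles_C equals moles of the limiter.
n_A = mass_A / M_A = 5.91 / 84.41 = 0.070015 mol
n_B = mass_B / M_B = 39.7 / 27.42 = 1.447848 mol
Limiting reagent: A (smaller), n_limiting = 0.070015 mol
mass_C = n_limiting * M_C = 0.070015 * 111.83
mass_C = 7.82977745 g, rounded to 4 dp:

7.8298 g


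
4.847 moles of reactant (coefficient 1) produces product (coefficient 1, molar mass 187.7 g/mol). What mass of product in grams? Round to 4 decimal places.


Use the coefficient ratio to convert reactant moles to product moles, then multiply by the product's molar mass.
moles_P = moles_R * (coeff_P / coeff_R) = 4.847 * (1/1) = 4.847
mass_P = moles_P * M_P = 4.847 * 187.7
mass_P = 909.7819 g, rounded to 4 dp:

909.7819 g


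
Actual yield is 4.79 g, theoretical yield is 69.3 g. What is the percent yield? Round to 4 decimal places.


% yield = 100 * actual / theoretical
% yield = 100 * 4.79 / 69.3
% yield = 6.91197691 %, rounded to 4 dp:

6.9120 %


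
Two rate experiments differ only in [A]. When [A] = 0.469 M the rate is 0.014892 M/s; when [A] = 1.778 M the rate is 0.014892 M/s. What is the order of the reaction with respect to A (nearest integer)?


Rate is proportional to [A]^n, so rate2/rate1 = ([A]2/[A]1)^n. Take logs to solve for n.
rate2/rate1 = 0.014892 / 0.014892 = 1.0
[A]2/[A]1 = 1.778 / 0.469 = 3.791
n = ln(1.0) / ln(3.791) = 0.0
Nearest integer order:

0


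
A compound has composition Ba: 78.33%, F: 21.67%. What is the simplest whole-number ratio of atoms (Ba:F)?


Assume 100 g of compound, divide each mass% by atomic mass to get moles, then normalize by the smallest to get a raw atom ratio.
Moles per 100 g: Ba: 78.33/137.327 = 0.5704, F: 21.67/18.998 = 1.1406
Raw ratio (divide by min = 0.5704): Ba: 1.0, F: 2.0
Multiply by 1 to clear fractions: Ba: 1.0 ~= 1, F: 2.0 ~= 2
Reduce by GCD to get the simplest whole-number ratio:

1:2


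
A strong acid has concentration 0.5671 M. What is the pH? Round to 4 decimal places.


A strong acid dissociates completely, so [H+] equals the given concentration.
pH = -log10([H+]) = -log10(0.5671)
pH = 0.24634035, rounded to 4 dp:

0.2463


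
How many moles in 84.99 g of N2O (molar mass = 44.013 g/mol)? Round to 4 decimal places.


n = mass / M
n = 84.99 / 44.013
n = 1.93102038 mol, rounded to 4 dp:

1.9310 mol


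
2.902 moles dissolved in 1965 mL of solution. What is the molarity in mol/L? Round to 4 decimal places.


Convert volume to liters: V_L = V_mL / 1000.
V_L = 1965 / 1000 = 1.965 L
M = n / V_L = 2.902 / 1.965
M = 1.47684478 mol/L, rounded to 4 dp:

1.4768 mol/L


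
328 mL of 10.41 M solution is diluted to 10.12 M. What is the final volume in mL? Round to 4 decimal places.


Dilution: M1*V1 = M2*V2, solve for V2.
V2 = M1*V1 / M2
V2 = 10.41 * 328 / 10.12
V2 = 3414.48 / 10.12
V2 = 337.39920949 mL, rounded to 4 dp:

337.3992 mL


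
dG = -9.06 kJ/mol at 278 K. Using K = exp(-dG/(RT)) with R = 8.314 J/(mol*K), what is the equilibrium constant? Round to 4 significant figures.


dG is in kJ/mol; multiply by 1000 to match R in J/(mol*K).
RT = 8.314 * 278 = 2311.292 J/mol
exponent = -dG*1000 / (RT) = -(-9.06*1000) / 2311.292 = 3.9198855
K = exp(3.9198855)
K = 50.394674, rounded to 4 significant figures:

50.39


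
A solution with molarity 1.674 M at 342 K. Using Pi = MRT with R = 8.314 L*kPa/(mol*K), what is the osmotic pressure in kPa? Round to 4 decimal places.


Osmotic pressure (van't Hoff): Pi = M*R*T.
RT = 8.314 * 342 = 2843.388
Pi = 1.674 * 2843.388
Pi = 4759.831512 kPa, rounded to 4 dp:

4759.8315 kPa


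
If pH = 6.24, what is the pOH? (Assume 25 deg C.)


At 25 deg C, pH + pOH = 14.
pOH = 14 - pH = 14 - 6.24
pOH = 7.76:

7.76


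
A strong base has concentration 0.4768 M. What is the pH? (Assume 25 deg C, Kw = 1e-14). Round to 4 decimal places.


A strong base dissociates completely, so [OH-] equals the given concentration.
pOH = -log10([OH-]) = -log10(0.4768) = 0.321664
pH = 14 - pOH = 14 - 0.321664
pH = 13.678336, rounded to 4 dp:

13.6783


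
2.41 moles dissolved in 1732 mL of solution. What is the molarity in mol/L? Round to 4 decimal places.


Convert volume to liters: V_L = V_mL / 1000.
V_L = 1732 / 1000 = 1.732 L
M = n / V_L = 2.41 / 1.732
M = 1.39145497 mol/L, rounded to 4 dp:

1.3915 mol/L


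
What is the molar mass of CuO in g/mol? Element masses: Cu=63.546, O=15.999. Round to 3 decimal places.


M = sum(count * atomic_mass) over atoms.
M = 1*63.546 + 1*15.999
M = 63.546 + 15.999
M = 79.545 g/mol, rounded to 3 dp:

79.545 g/mol


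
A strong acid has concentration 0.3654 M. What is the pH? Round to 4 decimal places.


A strong acid dissociates completely, so [H+] equals the given concentration.
pH = -log10([H+]) = -log10(0.3654)
pH = 0.43723146, rounded to 4 dp:

0.4372


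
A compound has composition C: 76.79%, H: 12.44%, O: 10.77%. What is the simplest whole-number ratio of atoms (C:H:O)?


Assume 100 g of compound, divide each mass% by atomic mass to get moles, then normalize by the smallest to get a raw atom ratio.
Moles per 100 g: C: 76.79/12.011 = 6.3933, H: 12.44/1.008 = 12.3413, O: 10.77/15.999 = 0.6732
Raw ratio (divide by min = 0.6732): C: 9.497, H: 18.333, O: 1.0
Multiply by 6 to clear fractions: C: 56.984 ~= 57, H: 109.999 ~= 110, O: 6.0 ~= 6
Reduce by GCD to get the simplest whole-number ratio:

57:110:6


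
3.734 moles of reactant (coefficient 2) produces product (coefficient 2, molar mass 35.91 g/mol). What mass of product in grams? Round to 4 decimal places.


Use the coefficient ratio to convert reactant moles to product moles, then multiply by the product's molar mass.
moles_P = moles_R * (coeff_P / coeff_R) = 3.734 * (2/2) = 3.734
mass_P = moles_P * M_P = 3.734 * 35.91
mass_P = 134.08794 g, rounded to 4 dp:

134.0879 g


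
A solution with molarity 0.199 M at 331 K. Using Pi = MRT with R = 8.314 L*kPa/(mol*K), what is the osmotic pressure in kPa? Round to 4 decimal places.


Osmotic pressure (van't Hoff): Pi = M*R*T.
RT = 8.314 * 331 = 2751.934
Pi = 0.199 * 2751.934
Pi = 547.634866 kPa, rounded to 4 dp:

547.6349 kPa


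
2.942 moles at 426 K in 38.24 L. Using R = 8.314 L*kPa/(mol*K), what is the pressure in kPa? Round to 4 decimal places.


PV = nRT, solve for P = nRT / V.
nRT = 2.942 * 8.314 * 426 = 10419.8697
P = 10419.8697 / 38.24
P = 272.48613232 kPa, rounded to 4 dp:

272.4861 kPa


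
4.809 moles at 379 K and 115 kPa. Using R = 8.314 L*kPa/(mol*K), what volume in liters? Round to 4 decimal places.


PV = nRT, solve for V = nRT / P.
nRT = 4.809 * 8.314 * 379 = 15153.1879
V = 15153.1879 / 115
V = 131.7668513 L, rounded to 4 dp:

131.7669 L


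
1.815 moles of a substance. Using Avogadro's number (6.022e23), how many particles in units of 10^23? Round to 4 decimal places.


N = n * NA, then divide by 1e23 for the requested units.
N / 1e23 = n * 6.022
N / 1e23 = 1.815 * 6.022
N / 1e23 = 10.92993, rounded to 4 dp:

10.9299


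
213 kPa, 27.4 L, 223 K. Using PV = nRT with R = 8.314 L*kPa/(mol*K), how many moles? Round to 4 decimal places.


PV = nRT, solve for n = PV / (RT).
PV = 213 * 27.4 = 5836.2
RT = 8.314 * 223 = 1854.022
n = 5836.2 / 1854.022
n = 3.14785909 mol, rounded to 4 dp:

3.1479 mol
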